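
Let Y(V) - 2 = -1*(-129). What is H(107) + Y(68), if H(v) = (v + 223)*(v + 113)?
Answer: 72731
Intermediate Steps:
Y(V) = 131 (Y(V) = 2 - 1*(-129) = 2 + 129 = 131)
H(v) = (113 + v)*(223 + v) (H(v) = (223 + v)*(113 + v) = (113 + v)*(223 + v))
H(107) + Y(68) = (25199 + 107**2 + 336*107) + 131 = (25199 + 11449 + 35952) + 131 = 72600 + 131 = 72731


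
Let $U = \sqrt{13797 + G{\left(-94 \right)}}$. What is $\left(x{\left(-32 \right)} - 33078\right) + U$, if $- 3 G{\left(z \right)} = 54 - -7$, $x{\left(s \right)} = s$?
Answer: $-33110 + \frac{\sqrt{123990}}{3} \approx -32993.0$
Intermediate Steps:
$G{\left(z \right)} = - \frac{61}{3}$ ($G{\left(z \right)} = - \frac{54 - -7}{3} = - \frac{54 + 7}{3} = \left(- \frac{1}{3}\right) 61 = - \frac{61}{3}$)
$U = \frac{\sqrt{123990}}{3}$ ($U = \sqrt{13797 - \frac{61}{3}} = \sqrt{\frac{41330}{3}} = \frac{\sqrt{123990}}{3} \approx 117.37$)
$\left(x{\left(-32 \right)} - 33078\right) + U = \left(-32 - 33078\right) + \frac{\sqrt{123990}}{3} = -33110 + \frac{\sqrt{123990}}{3}$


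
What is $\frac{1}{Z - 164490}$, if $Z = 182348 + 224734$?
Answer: $\frac{1}{242592} \approx 4.1222 \cdot 10^{-6}$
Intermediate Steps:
$Z = 407082$
$\frac{1}{Z - 164490} = \frac{1}{407082 - 164490} = \frac{1}{242592}$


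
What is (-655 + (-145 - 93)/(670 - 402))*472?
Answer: -20741804/67 ≈ -3.0958e+5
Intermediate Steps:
(-655 + (-145 - 93)/(670 - 402))*472 = (-655 - 238/268)*472 = (-655 - 238*1/268)*472 = (-655 - 119/134)*472 = -87889/134*472 = -20741804/67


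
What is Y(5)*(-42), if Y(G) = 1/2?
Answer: -21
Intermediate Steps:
Y(G) = ½
Y(5)*(-42) = (½)*(-42) = -21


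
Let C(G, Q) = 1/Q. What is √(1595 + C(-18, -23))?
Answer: 6*√23437/23 ≈ 39.937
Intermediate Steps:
√(1595 + C(-18, -23)) = √(1595 + 1/(-23)) = √(1595 - 1/23) = √(36684/23) = 6*√23437/23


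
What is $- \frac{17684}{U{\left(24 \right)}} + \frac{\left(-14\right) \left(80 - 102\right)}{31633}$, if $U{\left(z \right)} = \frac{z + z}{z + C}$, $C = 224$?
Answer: $- \frac{1238666806}{13557} \approx -91367.0$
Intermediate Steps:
$U{\left(z \right)} = \frac{2 z}{224 + z}$ ($U{\left(z \right)} = \frac{z + z}{z + 224} = \frac{2 z}{224 + z}$)
$- \frac{17684}{U{\left(24 \right)}} + \frac{\left(-14\right) \left(80 - 102\right)}{31633} = - \frac{17684}{2 \cdot 24 \frac{1}{224 + 24}} + \frac{\left(-14\right) \left(80 - 102\right)}{31633} = - \frac{17684}{2 \cdot 24 \cdot \frac{1}{248}} + - 14 \left(80 - 102\right) \frac{1}{31633} = - \frac{17684}{2 \cdot 24 \cdot \frac{1}{248}} + \left(-14\right) \left(-22\right) \frac{1}{31633} = - \frac{17684}{\frac{6}{31}} + 308 \cdot \frac{1}{31633} = \left(-17684\right) \frac{31}{6} + \frac{44}{4519} = - \frac{274102}{3} + \frac{44}{4519} = - \frac{1238666806}{13557}$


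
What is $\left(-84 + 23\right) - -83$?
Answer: $22$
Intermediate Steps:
$\left(-84 + 23\right) - -83 = -61 + 83 = 22$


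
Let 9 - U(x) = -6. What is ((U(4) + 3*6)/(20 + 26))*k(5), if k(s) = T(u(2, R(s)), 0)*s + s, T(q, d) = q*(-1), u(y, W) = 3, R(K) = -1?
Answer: -165/23 ≈ -7.1739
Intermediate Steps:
U(x) = 15 (U(x) = 9 - 1*(-6) = 9 + 6 = 15)
T(q, d) = -q
k(s) = -2*s (k(s) = (-1*3)*s + s = -3*s + s = -2*s)
((U(4) + 3*6)/(20 + 26))*k(5) = ((15 + 3*6)/(20 + 26))*(-2*5) = ((15 + 18)/46)*(-10) = (33*(1/46))*(-10) = (33/46)*(-10) = -165/23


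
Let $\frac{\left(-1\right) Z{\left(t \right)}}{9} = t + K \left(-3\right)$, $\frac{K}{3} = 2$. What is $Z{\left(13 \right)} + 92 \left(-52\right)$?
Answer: $-4739$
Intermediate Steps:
$K = 6$ ($K = 3 \cdot 2 = 6$)
$Z{\left(t \right)} = 162 - 9 t$ ($Z{\left(t \right)} = - 9 \left(t + 6 \left(-3\right)\right) = - 9 \left(t - 18\right) = - 9 \left(-18 + t\right) = 162 - 9 t$)
$Z{\left(13 \right)} + 92 \left(-52\right) = \left(162 - 117\right) + 92 \left(-52\right) = \left(162 - 117\right) - 4784 = 45 - 4784 = -4739$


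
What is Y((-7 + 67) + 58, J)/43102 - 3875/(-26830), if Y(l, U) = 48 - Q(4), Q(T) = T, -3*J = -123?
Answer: 16820077/115642666 ≈ 0.14545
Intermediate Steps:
J = 41 (J = -⅓*(-123) = 41)
Y(l, U) = 44 (Y(l, U) = 48 - 1*4 = 48 - 4 = 44)
Y((-7 + 67) + 58, J)/43102 - 3875/(-26830) = 44/43102 - 3875/(-26830) = 44*(1/43102) - 3875*(-1/26830) = 22/21551 + 775/5366 = 16820077/115642666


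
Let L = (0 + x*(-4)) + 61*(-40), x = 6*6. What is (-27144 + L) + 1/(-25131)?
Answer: -747094369/25131 ≈ -29728.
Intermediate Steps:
x = 36
L = -2584 (L = (0 + 36*(-4)) + 61*(-40) = (0 - 144) - 2440 = -144 - 2440 = -2584)
(-27144 + L) + 1/(-25131) = (-27144 - 2584) + 1/(-25131) = -29728 - 1/25131 = -747094369/25131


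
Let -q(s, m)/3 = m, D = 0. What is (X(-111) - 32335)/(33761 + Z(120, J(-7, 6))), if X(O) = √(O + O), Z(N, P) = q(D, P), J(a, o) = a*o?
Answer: -32335/33887 + I*√222/33887 ≈ -0.9542 + 0.00043969*I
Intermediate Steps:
q(s, m) = -3*m
Z(N, P) = -3*P
X(O) = √2*√O (X(O) = √(2*O) = √2*√O)
(X(-111) - 32335)/(33761 + Z(120, J(-7, 6))) = (√2*√(-111) - 32335)/(33761 - (-21)*6) = (√2*(I*√111) - 32335)/(33761 - 3*(-42)) = (I*√222 - 32335)/(33761 + 126) = (-32335 + I*√222)/33887 = (-32335 + I*√222)*(1/33887) = -32335/33887 + I*√222/33887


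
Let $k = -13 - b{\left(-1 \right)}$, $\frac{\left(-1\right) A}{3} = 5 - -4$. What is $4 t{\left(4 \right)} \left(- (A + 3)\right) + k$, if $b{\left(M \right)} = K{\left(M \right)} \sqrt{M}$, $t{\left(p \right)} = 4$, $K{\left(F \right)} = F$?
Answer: $371 + i \approx 371.0 + 1.0 i$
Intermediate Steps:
$b{\left(M \right)} = M^{\frac{3}{2}}$ ($b{\left(M \right)} = M \sqrt{M} = M^{\frac{3}{2}}$)
$A = -27$ ($A = - 3 \left(5 - -4\right) = - 3 \left(5 + 4\right) = \left(-3\right) 9 = -27$)
$k = -13 + i$ ($k = -13 - \left(-1\right)^{\frac{3}{2}} = -13 - - i = -13 + i \approx -13.0 + 1.0 i$)
$4 t{\left(4 \right)} \left(- (A + 3)\right) + k = 4 \cdot 4 \left(- (-27 + 3)\right) - \left(13 - i\right) = 16 \left(\left(-1\right) \left(-24\right)\right) - \left(13 - i\right) = 16 \cdot 24 - \left(13 - i\right) = 384 - \left(13 - i\right) = 371 + i$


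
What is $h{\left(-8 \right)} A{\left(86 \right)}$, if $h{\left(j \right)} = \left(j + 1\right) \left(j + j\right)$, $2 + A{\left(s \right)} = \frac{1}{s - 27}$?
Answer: $- \frac{13104}{59} \approx -222.1$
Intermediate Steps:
$A{\left(s \right)} = -2 + \frac{1}{-27 + s}$ ($A{\left(s \right)} = -2 + \frac{1}{s - 27} = -2 + \frac{1}{-27 + s}$)
$h{\left(j \right)} = 2 j \left(1 + j\right)$ ($h{\left(j \right)} = \left(1 + j\right) 2 j = 2 j \left(1 + j\right)$)
$h{\left(-8 \right)} A{\left(86 \right)} = 2 \left(-8\right) \left(1 - 8\right) \frac{55 - 172}{-27 + 86} = 2 \left(-8\right) \left(-7\right) \frac{55 - 172}{59} = 112 \cdot \frac{1}{59} \left(-117\right) = 112 \left(- \frac{117}{59}\right) = - \frac{13104}{59}$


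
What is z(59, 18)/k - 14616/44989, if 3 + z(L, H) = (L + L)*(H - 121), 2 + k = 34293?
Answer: -149732647/220388257 ≈ -0.67940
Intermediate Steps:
k = 34291 (k = -2 + 34293 = 34291)
z(L, H) = -3 + 2*L*(-121 + H) (z(L, H) = -3 + (L + L)*(H - 121) = -3 + (2*L)*(-121 + H) = -3 + 2*L*(-121 + H))
z(59, 18)/k - 14616/44989 = (-3 - 242*59 + 2*18*59)/34291 - 14616/44989 = (-3 - 14278 + 2124)*(1/34291) - 14616*1/44989 = -12157*1/34291 - 2088/6427 = -12157/34291 - 2088/6427 = -149732647/220388257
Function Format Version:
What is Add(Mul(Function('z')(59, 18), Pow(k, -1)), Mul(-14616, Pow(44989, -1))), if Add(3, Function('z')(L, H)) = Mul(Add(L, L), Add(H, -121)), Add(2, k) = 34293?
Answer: Rational(-149732647, 220388257) ≈ -0.67940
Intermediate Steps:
k = 34291 (k = Add(-2, 34293) = 34291)
Function('z')(L, H) = Add(-3, Mul(2, L, Add(-121, H))) (Function('z')(L, H) = Add(-3, Mul(Add(L, L), Add(H, -121))) = Add(-3, Mul(Mul(2, L), Add(-121, H))) = Add(-3, Mul(2, L, Add(-121, H))))
Add(Mul(Function('z')(59, 18), Pow(k, -1)), Mul(-14616, Pow(44989, -1))) = Add(Mul(Add(-3, Mul(-242, 59), Mul(2, 18, 59)), Pow(34291, -1)), Mul(-14616, Pow(44989, -1))) = Add(Mul(Add(-3, -14278, 2124), Rational(1, 34291)), Mul(-14616, Rational(1, 44989))) = Add(Mul(-12157, Rational(1, 34291)), Rational(-2088, 6427)) = Add(Rational(-12157, 34291), Rational(-2088, 6427)) = Rational(-149732647, 220388257)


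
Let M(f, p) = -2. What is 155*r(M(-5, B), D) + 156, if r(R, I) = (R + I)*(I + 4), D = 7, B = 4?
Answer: 8681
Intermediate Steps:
r(R, I) = (4 + I)*(I + R) (r(R, I) = (I + R)*(4 + I) = (4 + I)*(I + R))
155*r(M(-5, B), D) + 156 = 155*(7² + 4*7 + 4*(-2) + 7*(-2)) + 156 = 155*(49 + 28 - 8 - 14) + 156 = 155*55 + 156 = 8525 + 156 = 8681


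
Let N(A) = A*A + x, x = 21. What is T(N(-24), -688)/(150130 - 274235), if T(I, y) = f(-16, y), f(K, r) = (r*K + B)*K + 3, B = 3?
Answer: 176173/124105 ≈ 1.4195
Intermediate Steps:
N(A) = 21 + A² (N(A) = A*A + 21 = A² + 21 = 21 + A²)
f(K, r) = 3 + K*(3 + K*r) (f(K, r) = (r*K + 3)*K + 3 = (K*r + 3)*K + 3 = (3 + K*r)*K + 3 = K*(3 + K*r) + 3 = 3 + K*(3 + K*r))
T(I, y) = -45 + 256*y (T(I, y) = 3 + 3*(-16) + y*(-16)² = 3 - 48 + y*256 = 3 - 48 + 256*y = -45 + 256*y)
T(N(-24), -688)/(150130 - 274235) = (-45 + 256*(-688))/(150130 - 274235) = (-45 - 176128)/(-124105) = -176173*(-1/124105) = 176173/124105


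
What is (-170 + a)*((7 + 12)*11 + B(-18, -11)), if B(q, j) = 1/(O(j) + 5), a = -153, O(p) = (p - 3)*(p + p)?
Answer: -21130014/313 ≈ -67508.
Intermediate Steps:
O(p) = 2*p*(-3 + p) (O(p) = (-3 + p)*(2*p) = 2*p*(-3 + p))
B(q, j) = 1/(5 + 2*j*(-3 + j)) (B(q, j) = 1/(2*j*(-3 + j) + 5) = 1/(5 + 2*j*(-3 + j)))
(-170 + a)*((7 + 12)*11 + B(-18, -11)) = (-170 - 153)*((7 + 12)*11 + 1/(5 + 2*(-11)*(-3 - 11))) = -323*(19*11 + 1/(5 + 2*(-11)*(-14))) = -323*(209 + 1/(5 + 308)) = -323*(209 + 1/313) = -323*65418/313 = -21130014/313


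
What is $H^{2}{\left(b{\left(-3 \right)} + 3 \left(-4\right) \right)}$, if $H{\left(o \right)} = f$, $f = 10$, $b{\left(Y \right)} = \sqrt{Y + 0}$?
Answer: $100$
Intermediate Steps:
$b{\left(Y \right)} = \sqrt{Y}$
$H{\left(o \right)} = 10$
$H^{2}{\left(b{\left(-3 \right)} + 3 \left(-4\right) \right)} = 10^{2} = 100$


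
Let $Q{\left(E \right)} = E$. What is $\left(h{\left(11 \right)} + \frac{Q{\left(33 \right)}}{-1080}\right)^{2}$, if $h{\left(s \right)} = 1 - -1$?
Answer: $\frac{502681}{129600} \approx 3.8787$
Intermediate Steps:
$h{\left(s \right)} = 2$ ($h{\left(s \right)} = 1 + 1 = 2$)
$\left(h{\left(11 \right)} + \frac{Q{\left(33 \right)}}{-1080}\right)^{2} = \left(2 + \frac{33}{-1080}\right)^{2} = \left(2 + 33 \left(- \frac{1}{1080}\right)\right)^{2} = \left(2 - \frac{11}{360}\right)^{2} = \left(\frac{709}{360}\right)^{2} = \frac{502681}{129600}$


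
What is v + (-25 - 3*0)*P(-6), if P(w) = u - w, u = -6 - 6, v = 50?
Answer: 200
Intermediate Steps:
u = -12
P(w) = -12 - w
v + (-25 - 3*0)*P(-6) = 50 + (-25 - 3*0)*(-12 - 1*(-6)) = 50 + (-25 + 0)*(-12 + 6) = 50 - 25*(-6) = 50 + 150 = 200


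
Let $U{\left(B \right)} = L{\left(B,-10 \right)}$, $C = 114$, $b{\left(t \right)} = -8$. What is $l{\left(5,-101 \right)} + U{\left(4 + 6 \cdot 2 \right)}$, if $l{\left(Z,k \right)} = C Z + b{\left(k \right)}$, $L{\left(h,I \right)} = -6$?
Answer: $556$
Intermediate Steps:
$U{\left(B \right)} = -6$
$l{\left(Z,k \right)} = -8 + 114 Z$ ($l{\left(Z,k \right)} = 114 Z - 8 = -8 + 114 Z$)
$l{\left(5,-101 \right)} + U{\left(4 + 6 \cdot 2 \right)} = \left(-8 + 114 \cdot 5\right) - 6 = \left(-8 + 570\right) - 6 = 562 - 6 = 556$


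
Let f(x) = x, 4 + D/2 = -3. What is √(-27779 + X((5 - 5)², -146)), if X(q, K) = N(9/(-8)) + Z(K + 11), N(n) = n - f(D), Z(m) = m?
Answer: 3*I*√49602/4 ≈ 167.04*I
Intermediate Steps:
D = -14 (D = -8 + 2*(-3) = -8 - 6 = -14)
N(n) = 14 + n (N(n) = n - 1*(-14) = n + 14 = 14 + n)
X(q, K) = 191/8 + K (X(q, K) = (14 + 9/(-8)) + (K + 11) = (14 + 9*(-⅛)) + (11 + K) = (14 - 9/8) + (11 + K) = 103/8 + (11 + K) = 191/8 + K)
√(-27779 + X((5 - 5)², -146)) = √(-27779 + (191/8 - 146)) = √(-27779 - 977/8) = √(-223209/8) = 3*I*√49602/4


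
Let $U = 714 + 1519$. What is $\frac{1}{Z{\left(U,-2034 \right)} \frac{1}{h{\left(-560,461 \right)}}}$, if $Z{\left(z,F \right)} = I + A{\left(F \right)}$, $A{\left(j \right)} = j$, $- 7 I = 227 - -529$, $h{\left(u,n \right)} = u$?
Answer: $\frac{40}{153} \approx 0.26144$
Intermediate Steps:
$I = -108$ ($I = - \frac{227 - -529}{7} = - \frac{227 + 529}{7} = \left(- \frac{1}{7}\right) 756 = -108$)
$U = 2233$
$Z{\left(z,F \right)} = -108 + F$
$\frac{1}{Z{\left(U,-2034 \right)} \frac{1}{h{\left(-560,461 \right)}}} = \frac{1}{\left(-108 - 2034\right) \frac{1}{-560}} = \frac{1}{\left(-2142\right) \left(- \frac{1}{560}\right)} = \frac{1}{\frac{153}{40}} = \frac{40}{153}$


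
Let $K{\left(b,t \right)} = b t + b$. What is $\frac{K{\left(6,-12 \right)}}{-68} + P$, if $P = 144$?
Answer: $\frac{4929}{34} \approx 144.97$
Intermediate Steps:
$K{\left(b,t \right)} = b + b t$
$\frac{K{\left(6,-12 \right)}}{-68} + P = \frac{6 \left(1 - 12\right)}{-68} + 144 = 6 \left(-11\right) \left(- \frac{1}{68}\right) + 144 = \left(-66\right) \left(- \frac{1}{68}\right) + 144 = \frac{33}{34} + 144 = \frac{4929}{34}$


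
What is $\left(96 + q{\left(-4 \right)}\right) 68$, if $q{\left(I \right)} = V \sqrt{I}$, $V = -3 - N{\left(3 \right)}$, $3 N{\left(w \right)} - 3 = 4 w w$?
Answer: $6528 - 2176 i \approx 6528.0 - 2176.0 i$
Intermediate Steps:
$N{\left(w \right)} = 1 + \frac{4 w^{2}}{3}$ ($N{\left(w \right)} = 1 + \frac{4 w w}{3} = 1 + \frac{4 w^{2}}{3}$)
$V = -16$ ($V = -3 - \left(1 + \frac{4 \cdot 3^{2}}{3}\right) = -3 - \left(1 + \frac{4}{3} \cdot 9\right) = -3 - \left(1 + 12\right) = -3 - 13 = -16$)
$q{\left(I \right)} = - 16 \sqrt{I}$
$\left(96 + q{\left(-4 \right)}\right) 68 = \left(96 - 16 \sqrt{-4}\right) 68 = \left(96 - 16 \cdot 2 i\right) 68 = \left(96 - 32 i\right) 68 = 6528 - 2176 i$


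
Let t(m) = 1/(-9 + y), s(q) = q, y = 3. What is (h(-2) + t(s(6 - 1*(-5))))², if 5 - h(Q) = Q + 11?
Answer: 625/36 ≈ 17.361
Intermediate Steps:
h(Q) = -6 - Q (h(Q) = 5 - (Q + 11) = 5 - (11 + Q) = 5 + (-11 - Q) = -6 - Q)
t(m) = -⅙ (t(m) = 1/(-9 + 3) = 1/(-6) = -⅙)
(h(-2) + t(s(6 - 1*(-5))))² = ((-6 - 1*(-2)) - ⅙)² = ((-6 + 2) - ⅙)² = (-4 - ⅙)² = (-25/6)² = 625/36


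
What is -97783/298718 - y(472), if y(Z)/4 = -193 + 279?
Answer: -14693825/42674 ≈ -344.33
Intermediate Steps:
y(Z) = 344 (y(Z) = 4*(-193 + 279) = 4*86 = 344)
-97783/298718 - y(472) = -97783/298718 - 1*344 = -97783*1/298718 - 344 = -13969/42674 - 344 = -14693825/42674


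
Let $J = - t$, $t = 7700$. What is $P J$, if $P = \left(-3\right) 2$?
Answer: $46200$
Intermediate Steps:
$P = -6$
$J = -7700$ ($J = \left(-1\right) 7700 = -7700$)
$P J = \left(-6\right) \left(-7700\right) = 46200$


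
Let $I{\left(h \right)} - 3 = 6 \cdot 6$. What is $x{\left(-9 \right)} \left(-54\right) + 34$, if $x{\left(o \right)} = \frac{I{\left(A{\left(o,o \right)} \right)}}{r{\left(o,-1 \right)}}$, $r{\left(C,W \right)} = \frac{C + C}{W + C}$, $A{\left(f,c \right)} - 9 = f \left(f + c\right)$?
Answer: $-1136$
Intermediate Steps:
$A{\left(f,c \right)} = 9 + f \left(c + f\right)$ ($A{\left(f,c \right)} = 9 + f \left(f + c\right) = 9 + f \left(c + f\right)$)
$r{\left(C,W \right)} = \frac{2 C}{C + W}$
$I{\left(h \right)} = 39$ ($I{\left(h \right)} = 3 + 6 \cdot 6 = 3 + 36 = 39$)
$x{\left(o \right)} = \frac{39 \left(-1 + o\right)}{2 o}$ ($x{\left(o \right)} = \frac{39}{2 o \frac{1}{o - 1}} = \frac{39}{2 o \frac{1}{-1 + o}} = 39 \frac{-1 + o}{2 o} = \frac{39 \left(-1 + o\right)}{2 o}$)
$x{\left(-9 \right)} \left(-54\right) + 34 = \frac{39 \left(-1 - 9\right)}{2 \left(-9\right)} \left(-54\right) + 34 = \frac{39}{2} \left(- \frac{1}{9}\right) \left(-10\right) \left(-54\right) + 34 = \frac{65}{3} \left(-54\right) + 34 = -1170 + 34 = -1136$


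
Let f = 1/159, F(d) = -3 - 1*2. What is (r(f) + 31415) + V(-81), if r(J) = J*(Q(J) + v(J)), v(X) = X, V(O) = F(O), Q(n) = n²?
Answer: 126258117550/4019679 ≈ 31410.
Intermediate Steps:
F(d) = -5 (F(d) = -3 - 2 = -5)
V(O) = -5
f = 1/159 ≈ 0.0062893
r(J) = J*(J + J²) (r(J) = J*(J² + J) = J*(J + J²))
(r(f) + 31415) + V(-81) = ((1/159)²*(1 + 1/159) + 31415) - 5 = ((1/25281)*(160/159) + 31415) - 5 = (160/4019679 + 31415) - 5 = 126278215945/4019679 - 5 = 126258117550/4019679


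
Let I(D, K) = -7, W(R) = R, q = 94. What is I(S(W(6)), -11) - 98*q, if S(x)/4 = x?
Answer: -9219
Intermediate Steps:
S(x) = 4*x
I(S(W(6)), -11) - 98*q = -7 - 98*94 = -7 - 9212 = -9219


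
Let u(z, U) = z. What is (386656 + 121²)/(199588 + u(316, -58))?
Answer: 401297/199904 ≈ 2.0075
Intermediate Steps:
(386656 + 121²)/(199588 + u(316, -58)) = (386656 + 121²)/(199588 + 316) = (386656 + 14641)/199904 = 401297*(1/199904) = 401297/199904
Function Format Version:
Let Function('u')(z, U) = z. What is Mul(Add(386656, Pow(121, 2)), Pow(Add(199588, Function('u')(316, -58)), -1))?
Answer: Rational(401297, 199904) ≈ 2.0075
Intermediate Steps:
Mul(Add(386656, Pow(121, 2)), Pow(Add(199588, Function('u')(316, -58)), -1)) = Mul(Add(386656, Pow(121, 2)), Pow(Add(199588, 316), -1)) = Mul(Add(386656, 14641), Pow(199904, -1)) = Mul(401297, Rational(1, 199904)) = Rational(401297, 199904)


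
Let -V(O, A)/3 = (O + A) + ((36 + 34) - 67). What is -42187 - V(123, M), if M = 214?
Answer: -41167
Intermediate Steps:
V(O, A) = -9 - 3*A - 3*O (V(O, A) = -3*((O + A) + ((36 + 34) - 67)) = -3*((A + O) + (70 - 67)) = -3*((A + O) + 3) = -3*(3 + A + O) = -9 - 3*A - 3*O)
-42187 - V(123, M) = -42187 - (-9 - 3*214 - 3*123) = -42187 - (-9 - 642 - 369) = -42187 - 1*(-1020) = -42187 + 1020 = -41167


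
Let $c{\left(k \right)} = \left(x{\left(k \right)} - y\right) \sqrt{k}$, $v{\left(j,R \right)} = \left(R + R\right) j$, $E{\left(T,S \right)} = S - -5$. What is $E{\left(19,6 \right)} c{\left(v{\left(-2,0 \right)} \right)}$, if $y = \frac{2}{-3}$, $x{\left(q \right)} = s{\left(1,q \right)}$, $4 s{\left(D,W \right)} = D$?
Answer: $0$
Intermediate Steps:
$s{\left(D,W \right)} = \frac{D}{4}$
$E{\left(T,S \right)} = 5 + S$ ($E{\left(T,S \right)} = S + 5 = 5 + S$)
$x{\left(q \right)} = \frac{1}{4}$ ($x{\left(q \right)} = \frac{1}{4} \cdot 1 = \frac{1}{4}$)
$v{\left(j,R \right)} = 2 R j$
$y = - \frac{2}{3}$ ($y = 2 \left(- \frac{1}{3}\right) = - \frac{2}{3} \approx -0.66667$)
$c{\left(k \right)} = \frac{11 \sqrt{k}}{12}$ ($c{\left(k \right)} = \left(\frac{1}{4} - - \frac{2}{3}\right) \sqrt{k} = \left(\frac{1}{4} + \frac{2}{3}\right) \sqrt{k} = \frac{11 \sqrt{k}}{12}$)
$E{\left(19,6 \right)} c{\left(v{\left(-2,0 \right)} \right)} = \left(5 + 6\right) \frac{11 \sqrt{2 \cdot 0 \left(-2\right)}}{12} = 11 \frac{11 \sqrt{0}}{12} = 11 \cdot \frac{11}{12} \cdot 0 = 11 \cdot 0 = 0$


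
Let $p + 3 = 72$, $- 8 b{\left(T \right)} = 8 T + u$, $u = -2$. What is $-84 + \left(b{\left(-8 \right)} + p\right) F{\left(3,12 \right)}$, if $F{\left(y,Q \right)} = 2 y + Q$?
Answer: $\frac{2613}{2} \approx 1306.5$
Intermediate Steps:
$b{\left(T \right)} = \frac{1}{4} - T$ ($b{\left(T \right)} = - \frac{8 T - 2}{8} = - \frac{-2 + 8 T}{8} = \frac{1}{4} - T$)
$p = 69$ ($p = -3 + 72 = 69$)
$F{\left(y,Q \right)} = Q + 2 y$
$-84 + \left(b{\left(-8 \right)} + p\right) F{\left(3,12 \right)} = -84 + \left(\left(\frac{1}{4} - -8\right) + 69\right) \left(12 + 2 \cdot 3\right) = -84 + \left(\left(\frac{1}{4} + 8\right) + 69\right) \left(12 + 6\right) = -84 + \left(\frac{33}{4} + 69\right) 18 = -84 + \frac{309}{4} \cdot 18 = -84 + \frac{2781}{2} = \frac{2613}{2}$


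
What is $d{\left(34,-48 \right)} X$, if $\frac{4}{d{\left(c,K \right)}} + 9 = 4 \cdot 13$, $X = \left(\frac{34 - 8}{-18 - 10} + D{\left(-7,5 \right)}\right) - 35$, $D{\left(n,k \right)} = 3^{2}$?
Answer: $- \frac{754}{301} \approx -2.505$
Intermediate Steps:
$D{\left(n,k \right)} = 9$
$X = - \frac{377}{14}$ ($X = \left(\frac{34 - 8}{-18 - 10} + 9\right) - 35 = \left(\frac{26}{-28} + 9\right) - 35 = \left(26 \left(- \frac{1}{28}\right) + 9\right) - 35 = \left(- \frac{13}{14} + 9\right) - 35 = \frac{113}{14} - 35 = - \frac{377}{14} \approx -26.929$)
$d{\left(c,K \right)} = \frac{4}{43}$ ($d{\left(c,K \right)} = \frac{4}{-9 + 4 \cdot 13} = \frac{4}{-9 + 52} = \frac{4}{43}$)
$d{\left(34,-48 \right)} X = \frac{4}{43} \left(- \frac{377}{14}\right) = - \frac{754}{301}$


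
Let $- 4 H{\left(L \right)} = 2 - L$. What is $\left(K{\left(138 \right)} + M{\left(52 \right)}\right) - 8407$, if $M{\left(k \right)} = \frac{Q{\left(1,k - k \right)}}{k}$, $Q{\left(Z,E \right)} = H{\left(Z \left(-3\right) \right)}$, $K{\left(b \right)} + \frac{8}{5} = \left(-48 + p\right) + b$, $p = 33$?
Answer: $- \frac{8617049}{1040} \approx -8285.6$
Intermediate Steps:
$H{\left(L \right)} = - \frac{1}{2} + \frac{L}{4}$ ($H{\left(L \right)} = - \frac{2 - L}{4} = - \frac{1}{2} + \frac{L}{4}$)
$K{\left(b \right)} = - \frac{83}{5} + b$ ($K{\left(b \right)} = - \frac{8}{5} + \left(\left(-48 + 33\right) + b\right) = - \frac{8}{5} + \left(-15 + b\right) = - \frac{83}{5} + b$)
$Q{\left(Z,E \right)} = - \frac{1}{2} - \frac{3 Z}{4}$ ($Q{\left(Z,E \right)} = - \frac{1}{2} + \frac{Z \left(-3\right)}{4} = - \frac{1}{2} + \frac{\left(-3\right) Z}{4} = - \frac{1}{2} - \frac{3 Z}{4}$)
$M{\left(k \right)} = - \frac{5}{4 k}$ ($M{\left(k \right)} = \frac{- \frac{1}{2} - \frac{3}{4}}{k} = - \frac{5}{4 k}$)
$\left(K{\left(138 \right)} + M{\left(52 \right)}\right) - 8407 = \left(\left(- \frac{83}{5} + 138\right) - \frac{5}{4 \cdot 52}\right) - 8407 = \left(\frac{607}{5} - \frac{5}{208}\right) - 8407 = \frac{126231}{1040} - 8407 = - \frac{8617049}{1040}$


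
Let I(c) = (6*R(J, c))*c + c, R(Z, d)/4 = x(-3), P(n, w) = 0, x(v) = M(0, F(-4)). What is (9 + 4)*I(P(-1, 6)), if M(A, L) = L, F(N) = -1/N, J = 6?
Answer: 0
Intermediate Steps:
x(v) = ¼ (x(v) = -1/(-4) = -1*(-¼) = ¼)
R(Z, d) = 1 (R(Z, d) = 4*(¼) = 1)
I(c) = 7*c (I(c) = (6*1)*c + c = 6*c + c = 7*c)
(9 + 4)*I(P(-1, 6)) = (9 + 4)*(7*0) = 13*0 = 0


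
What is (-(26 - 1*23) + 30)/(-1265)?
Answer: -27/1265 ≈ -0.021344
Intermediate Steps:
(-(26 - 1*23) + 30)/(-1265) = (-(26 - 23) + 30)*(-1/1265) = (-1*3 + 30)*(-1/1265) = (-3 + 30)*(-1/1265) = 27*(-1/1265) = -27/1265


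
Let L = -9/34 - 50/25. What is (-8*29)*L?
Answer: 8932/17 ≈ 525.41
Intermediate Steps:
L = -77/34 (L = -9*1/34 - 50*1/25 = -9/34 - 2 = -77/34 ≈ -2.2647)
(-8*29)*L = -8*29*(-77/34) = -232*(-77/34) = 8932/17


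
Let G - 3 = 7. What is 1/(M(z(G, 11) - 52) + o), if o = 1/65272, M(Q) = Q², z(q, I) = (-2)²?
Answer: 65272/150386689 ≈ 0.00043403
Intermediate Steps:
G = 10 (G = 3 + 7 = 10)
z(q, I) = 4
o = 1/65272 ≈ 1.5320e-5
1/(M(z(G, 11) - 52) + o) = 1/((4 - 52)² + 1/65272) = 1/((-48)² + 1/65272) = 1/(2304 + 1/65272) = 1/(150386689/65272) = 65272/150386689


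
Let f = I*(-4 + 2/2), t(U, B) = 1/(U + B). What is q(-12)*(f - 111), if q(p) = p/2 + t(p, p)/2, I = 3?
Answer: 1445/2 ≈ 722.50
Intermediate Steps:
t(U, B) = 1/(B + U)
q(p) = p/2 + 1/(4*p) (q(p) = p/2 + 1/((p + p)*2) = p*(½) + (½)/(2*p) = p/2 + (1/(2*p))*(½) = p/2 + 1/(4*p))
f = -9 (f = 3*(-4 + 2/2) = 3*(-4 + 2*(½)) = 3*(-4 + 1) = 3*(-3) = -9)
q(-12)*(f - 111) = ((½)*(-12) + (¼)/(-12))*(-9 - 111) = (-6 + (¼)*(-1/12))*(-120) = (-6 - 1/48)*(-120) = -289/48*(-120) = 1445/2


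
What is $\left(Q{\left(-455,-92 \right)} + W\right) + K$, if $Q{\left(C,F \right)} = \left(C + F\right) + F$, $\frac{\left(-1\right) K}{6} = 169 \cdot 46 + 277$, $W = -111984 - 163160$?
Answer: $-324089$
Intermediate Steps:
$W = -275144$
$K = -48306$ ($K = - 6 \left(169 \cdot 46 + 277\right) = - 6 \left(7774 + 277\right) = \left(-6\right) 8051 = -48306$)
$Q{\left(C,F \right)} = C + 2 F$
$\left(Q{\left(-455,-92 \right)} + W\right) + K = \left(\left(-455 + 2 \left(-92\right)\right) - 275144\right) - 48306 = \left(\left(-455 - 184\right) - 275144\right) - 48306 = \left(-639 - 275144\right) - 48306 = -275783 - 48306 = -324089$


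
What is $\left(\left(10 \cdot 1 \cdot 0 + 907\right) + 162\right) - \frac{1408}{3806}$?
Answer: $\frac{184873}{173} \approx 1068.6$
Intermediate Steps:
$\left(\left(10 \cdot 1 \cdot 0 + 907\right) + 162\right) - \frac{1408}{3806} = \left(\left(10 \cdot 0 + 907\right) + 162\right) - \frac{64}{173} = \left(\left(0 + 907\right) + 162\right) - \frac{64}{173} = \left(907 + 162\right) - \frac{64}{173} = 1069 - \frac{64}{173} = \frac{184873}{173}$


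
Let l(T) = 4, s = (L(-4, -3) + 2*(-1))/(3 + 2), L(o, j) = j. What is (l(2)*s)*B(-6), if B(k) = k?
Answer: 24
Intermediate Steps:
s = -1 (s = (-3 + 2*(-1))/(3 + 2) = (-3 - 2)/5 = -5*⅕ = -1)
(l(2)*s)*B(-6) = (4*(-1))*(-6) = -4*(-6) = 24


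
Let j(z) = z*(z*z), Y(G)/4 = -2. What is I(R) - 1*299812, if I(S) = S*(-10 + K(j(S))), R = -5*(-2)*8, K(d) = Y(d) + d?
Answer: 40658748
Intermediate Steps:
Y(G) = -8 (Y(G) = 4*(-2) = -8)
j(z) = z³ (j(z) = z*z² = z³)
K(d) = -8 + d
R = 80 (R = 10*8 = 80)
I(S) = S*(-18 + S³) (I(S) = S*(-10 + (-8 + S³)) = S*(-18 + S³))
I(R) - 1*299812 = 80*(-18 + 80³) - 1*299812 = 80*(-18 + 512000) - 299812 = 80*511982 - 299812 = 40958560 - 299812 = 40658748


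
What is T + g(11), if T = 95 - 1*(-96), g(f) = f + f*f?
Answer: 323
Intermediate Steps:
g(f) = f + f²
T = 191 (T = 95 + 96 = 191)
T + g(11) = 191 + 11*(1 + 11) = 191 + 11*12 = 191 + 132 = 323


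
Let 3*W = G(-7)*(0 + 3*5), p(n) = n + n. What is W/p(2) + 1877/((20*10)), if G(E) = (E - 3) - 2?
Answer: -1123/200 ≈ -5.6150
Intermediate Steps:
G(E) = -5 + E (G(E) = (-3 + E) - 2 = -5 + E)
p(n) = 2*n
W = -60 (W = ((-5 - 7)*(0 + 3*5))/3 = (-12*(0 + 15))/3 = (-12*15)/3 = (⅓)*(-180) = -60)
W/p(2) + 1877/((20*10)) = -60/(2*2) + 1877/((20*10)) = -60/4 + 1877/200 = -60*¼ + 1877*(1/200) = -15 + 1877/200 = -1123/200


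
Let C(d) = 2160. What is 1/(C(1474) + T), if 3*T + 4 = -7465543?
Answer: -3/7459067 ≈ -4.0219e-7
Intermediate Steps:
T = -7465547/3 (T = -4/3 + (⅓)*(-7465543) = -4/3 - 7465543/3 = -7465547/3 ≈ -2.4885e+6)
1/(C(1474) + T) = 1/(2160 - 7465547/3) = 1/(-7459067/3) = -3/7459067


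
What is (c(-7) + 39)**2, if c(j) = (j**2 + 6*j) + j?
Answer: 1521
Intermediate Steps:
c(j) = j**2 + 7*j
(c(-7) + 39)**2 = (-7*(7 - 7) + 39)**2 = (-7*0 + 39)**2 = (0 + 39)**2 = 39**2 = 1521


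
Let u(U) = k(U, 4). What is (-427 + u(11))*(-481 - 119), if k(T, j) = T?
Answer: 249600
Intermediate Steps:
u(U) = U
(-427 + u(11))*(-481 - 119) = (-427 + 11)*(-481 - 119) = -416*(-600) = 249600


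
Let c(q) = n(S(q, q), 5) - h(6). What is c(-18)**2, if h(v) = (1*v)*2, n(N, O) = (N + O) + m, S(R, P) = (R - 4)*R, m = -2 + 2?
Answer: 151321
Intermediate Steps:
m = 0
S(R, P) = R*(-4 + R) (S(R, P) = (-4 + R)*R = R*(-4 + R))
n(N, O) = N + O (n(N, O) = (N + O) + 0 = N + O)
h(v) = 2*v (h(v) = v*2 = 2*v)
c(q) = -7 + q*(-4 + q) (c(q) = (q*(-4 + q) + 5) - 2*6 = (5 + q*(-4 + q)) - 1*12 = (5 + q*(-4 + q)) - 12 = -7 + q*(-4 + q))
c(-18)**2 = (-7 - 18*(-4 - 18))**2 = (-7 - 18*(-22))**2 = (-7 + 396)**2 = 389**2 = 151321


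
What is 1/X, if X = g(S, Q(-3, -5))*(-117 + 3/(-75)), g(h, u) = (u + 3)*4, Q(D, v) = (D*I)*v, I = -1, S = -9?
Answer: 25/140448 ≈ 0.00017800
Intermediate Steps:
Q(D, v) = -D*v (Q(D, v) = (D*(-1))*v = (-D)*v = -D*v)
g(h, u) = 12 + 4*u (g(h, u) = (3 + u)*4 = 12 + 4*u)
X = 140448/25 (X = (12 + 4*(-1*(-3)*(-5)))*(-117 + 3/(-75)) = (12 + 4*(-15))*(-117 + 3*(-1/75)) = (12 - 60)*(-117 - 1/25) = -48*(-2926/25) = 140448/25 ≈ 5617.9)
1/X = 1/(140448/25) = 25/140448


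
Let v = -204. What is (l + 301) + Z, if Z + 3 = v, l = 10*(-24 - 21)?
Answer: -356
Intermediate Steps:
l = -450 (l = 10*(-45) = -450)
Z = -207 (Z = -3 - 204 = -207)
(l + 301) + Z = (-450 + 301) - 207 = -149 - 207 = -356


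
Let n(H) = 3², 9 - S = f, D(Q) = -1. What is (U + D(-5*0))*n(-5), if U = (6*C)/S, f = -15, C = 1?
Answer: -27/4 ≈ -6.7500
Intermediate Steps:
S = 24 (S = 9 - 1*(-15) = 9 + 15 = 24)
U = ¼ (U = (6*1)/24 = 6*(1/24) = ¼ ≈ 0.25000)
n(H) = 9
(U + D(-5*0))*n(-5) = (¼ - 1)*9 = -¾*9 = -27/4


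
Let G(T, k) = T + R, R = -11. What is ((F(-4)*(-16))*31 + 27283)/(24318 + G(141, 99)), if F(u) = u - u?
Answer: 27283/24448 ≈ 1.1160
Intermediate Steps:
F(u) = 0
G(T, k) = -11 + T (G(T, k) = T - 11 = -11 + T)
((F(-4)*(-16))*31 + 27283)/(24318 + G(141, 99)) = ((0*(-16))*31 + 27283)/(24318 + (-11 + 141)) = (0*31 + 27283)/(24318 + 130) = (0 + 27283)/24448 = 27283*(1/24448) = 27283/24448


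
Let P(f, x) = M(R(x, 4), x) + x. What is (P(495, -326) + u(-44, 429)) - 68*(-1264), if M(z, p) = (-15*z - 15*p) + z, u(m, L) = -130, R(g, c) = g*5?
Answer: 113206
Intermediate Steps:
R(g, c) = 5*g
M(z, p) = -15*p - 14*z (M(z, p) = (-15*p - 15*z) + z = -15*p - 14*z)
P(f, x) = -84*x (P(f, x) = (-15*x - 70*x) + x = -85*x + x = -84*x)
(P(495, -326) + u(-44, 429)) - 68*(-1264) = (-84*(-326) - 130) - 68*(-1264) = (27384 - 130) + 85952 = 27254 + 85952 = 113206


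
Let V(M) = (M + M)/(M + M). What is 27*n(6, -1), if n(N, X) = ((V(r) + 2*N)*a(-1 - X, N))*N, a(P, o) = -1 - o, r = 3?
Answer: -14742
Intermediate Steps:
V(M) = 1 (V(M) = (2*M)/((2*M)) = (2*M)*(1/(2*M)) = 1)
n(N, X) = N*(1 + 2*N)*(-1 - N) (n(N, X) = ((1 + 2*N)*(-1 - N))*N = N*(1 + 2*N)*(-1 - N))
27*n(6, -1) = 27*(-1*6*(1 + 6)*(1 + 2*6)) = 27*(-1*6*7*(1 + 12)) = 27*(-1*6*7*13) = 27*(-546) = -14742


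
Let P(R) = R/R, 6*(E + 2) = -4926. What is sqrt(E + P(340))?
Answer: I*sqrt(822) ≈ 28.671*I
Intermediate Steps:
E = -823 (E = -2 + (1/6)*(-4926) = -2 - 821 = -823)
P(R) = 1
sqrt(E + P(340)) = sqrt(-823 + 1) = sqrt(-822) = I*sqrt(822)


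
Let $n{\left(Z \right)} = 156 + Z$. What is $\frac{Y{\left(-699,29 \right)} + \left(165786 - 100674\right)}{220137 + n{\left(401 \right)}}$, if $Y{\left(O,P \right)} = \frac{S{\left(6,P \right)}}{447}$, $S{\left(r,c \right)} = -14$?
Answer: $\frac{14552525}{49325109} \approx 0.29503$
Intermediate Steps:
$Y{\left(O,P \right)} = - \frac{14}{447}$
$\frac{Y{\left(-699,29 \right)} + \left(165786 - 100674\right)}{220137 + n{\left(401 \right)}} = \frac{- \frac{14}{447} + \left(165786 - 100674\right)}{220137 + \left(156 + 401\right)} = \frac{- \frac{14}{447} + \left(165786 - 100674\right)}{220137 + 557} = \frac{- \frac{14}{447} + 65112}{220694} = \frac{29105050}{447} \cdot \frac{1}{220694} = \frac{14552525}{49325109}$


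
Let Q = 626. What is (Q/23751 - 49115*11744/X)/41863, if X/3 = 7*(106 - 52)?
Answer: -108728030926/8948593017 ≈ -12.150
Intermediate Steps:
X = 1134 (X = 3*(7*(106 - 52)) = 3*(7*54) = 3*378 = 1134)
(Q/23751 - 49115*11744/X)/41863 = (626/23751 - 49115/(1134/11744))/41863 = (626*(1/23751) - 49115/(1134*(1/11744)))*(1/41863) = (626/23751 - 49115/567/5872)*(1/41863) = (626/23751 - 49115*5872/567)*(1/41863) = (626/23751 - 288403280/567)*(1/41863) = -108728030926/213759*1/41863 = -108728030926/8948593017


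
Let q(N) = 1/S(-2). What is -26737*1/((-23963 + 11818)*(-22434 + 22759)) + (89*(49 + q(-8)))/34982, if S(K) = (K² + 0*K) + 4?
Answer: 145541100997/1104626614000 ≈ 0.13176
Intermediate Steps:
S(K) = 4 + K² (S(K) = (K² + 0) + 4 = K² + 4 = 4 + K²)
q(N) = ⅛ (q(N) = 1/(4 + (-2)²) = 1/(4 + 4) = 1/8 = ⅛)
-26737*1/((-23963 + 11818)*(-22434 + 22759)) + (89*(49 + q(-8)))/34982 = -26737*1/((-23963 + 11818)*(-22434 + 22759)) + (89*(49 + ⅛))/34982 = -26737/(325*(-12145)) + (89*(393/8))*(1/34982) = -26737/(-3947125) + (34977/8)*(1/34982) = -26737*(-1/3947125) + 34977/279856 = 26737/3947125 + 34977/279856 = 145541100997/1104626614000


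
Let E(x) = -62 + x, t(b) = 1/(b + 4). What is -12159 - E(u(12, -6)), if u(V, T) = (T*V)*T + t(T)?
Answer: -25057/2 ≈ -12529.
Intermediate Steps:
t(b) = 1/(4 + b)
u(V, T) = 1/(4 + T) + V*T**2 (u(V, T) = (T*V)*T + 1/(4 + T) = V*T**2 + 1/(4 + T) = 1/(4 + T) + V*T**2)
-12159 - E(u(12, -6)) = -12159 - (-62 + (1 + 12*(-6)**2*(4 - 6))/(4 - 6)) = -12159 - (-62 + (1 + 12*36*(-2))/(-2)) = -12159 - (-62 - (1 - 864)/2) = -12159 - (-62 - 1/2*(-863)) = -12159 - (-62 + 863/2) = -12159 - 1*739/2 = -12159 - 739/2 = -25057/2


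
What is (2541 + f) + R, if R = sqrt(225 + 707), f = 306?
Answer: 2847 + 2*sqrt(233) ≈ 2877.5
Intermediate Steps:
R = 2*sqrt(233) (R = sqrt(932) = 2*sqrt(233) ≈ 30.529)
(2541 + f) + R = (2541 + 306) + 2*sqrt(233) = 2847 + 2*sqrt(233)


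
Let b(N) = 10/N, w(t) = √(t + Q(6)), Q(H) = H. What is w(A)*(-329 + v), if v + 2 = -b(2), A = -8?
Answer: -336*I*√2 ≈ -475.18*I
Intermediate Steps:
w(t) = √(6 + t) (w(t) = √(t + 6) = √(6 + t))
v = -7 (v = -2 - 10/2 = -2 - 1*5 = -2 - 5 = -7)
w(A)*(-329 + v) = √(6 - 8)*(-329 - 7) = √(-2)*(-336) = (I*√2)*(-336) = -336*I*√2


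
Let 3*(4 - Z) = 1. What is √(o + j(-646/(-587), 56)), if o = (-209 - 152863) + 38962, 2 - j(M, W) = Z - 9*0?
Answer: I*√1027005/3 ≈ 337.8*I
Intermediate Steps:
Z = 11/3 (Z = 4 - ⅓*1 = 4 - ⅓ = 11/3 ≈ 3.6667)
j(M, W) = -5/3 (j(M, W) = 2 - (11/3 - 9*0) = 2 - (11/3 + 0) = 2 - 1*11/3 = 2 - 11/3 = -5/3)
o = -114110 (o = -153072 + 38962 = -114110)
√(o + j(-646/(-587), 56)) = √(-114110 - 5/3) = √(-342335/3) = I*√1027005/3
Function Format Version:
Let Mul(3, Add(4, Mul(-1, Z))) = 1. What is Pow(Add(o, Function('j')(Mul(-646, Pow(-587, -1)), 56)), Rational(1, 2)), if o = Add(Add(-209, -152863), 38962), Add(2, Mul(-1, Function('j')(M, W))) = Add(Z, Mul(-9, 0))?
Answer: Mul(Rational(1, 3), I, Pow(1027005, Rational(1, 2))) ≈ Mul(337.80, I)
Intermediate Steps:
Z = Rational(11, 3) (Z = Add(4, Mul(Rational(-1, 3), 1)) = Add(4, Rational(-1, 3)) = Rational(11, 3) ≈ 3.6667)
Function('j')(M, W) = Rational(-5, 3) (Function('j')(M, W) = Add(2, Mul(-1, Add(Rational(11, 3), Mul(-9, 0)))) = Add(2, Mul(-1, Add(Rational(11, 3), 0))) = Add(2, Mul(-1, Rational(11, 3))) = Add(2, Rational(-11, 3)) = Rational(-5, 3))
o = -114110 (o = Add(-153072, 38962) = -114110)
Pow(Add(o, Function('j')(Mul(-646, Pow(-587, -1)), 56)), Rational(1, 2)) = Pow(Add(-114110, Rational(-5, 3)), Rational(1, 2)) = Pow(Rational(-342335, 3), Rational(1, 2)) = Mul(Rational(1, 3), I, Pow(1027005, Rational(1, 2)))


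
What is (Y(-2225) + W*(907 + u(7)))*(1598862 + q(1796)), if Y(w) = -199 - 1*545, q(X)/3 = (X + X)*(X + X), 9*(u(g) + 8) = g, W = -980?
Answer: -106713978223648/3 ≈ -3.5571e+13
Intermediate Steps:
u(g) = -8 + g/9
q(X) = 12*X**2 (q(X) = 3*((X + X)*(X + X)) = 3*((2*X)*(2*X)) = 3*(4*X**2) = 12*X**2)
Y(w) = -744 (Y(w) = -199 - 545 = -744)
(Y(-2225) + W*(907 + u(7)))*(1598862 + q(1796)) = (-744 - 980*(907 + (-8 + (1/9)*7)))*(1598862 + 12*1796**2) = (-744 - 980*(907 + (-8 + 7/9)))*(1598862 + 12*3225616) = (-744 - 980*(907 - 65/9))*(1598862 + 38707392) = (-744 - 980*8098/9)*40306254 = (-744 - 7936040/9)*40306254 = -7942736/9*40306254 = -106713978223648/3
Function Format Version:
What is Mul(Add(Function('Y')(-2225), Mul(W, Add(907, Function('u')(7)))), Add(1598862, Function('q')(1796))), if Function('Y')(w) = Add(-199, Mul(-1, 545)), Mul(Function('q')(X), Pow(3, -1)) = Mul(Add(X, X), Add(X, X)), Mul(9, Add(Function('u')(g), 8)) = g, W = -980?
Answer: Rational(-106713978223648, 3) ≈ -3.5571e+13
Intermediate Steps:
Function('u')(g) = Add(-8, Mul(Rational(1, 9), g))
Function('q')(X) = Mul(12, Pow(X, 2)) (Function('q')(X) = Mul(3, Mul(Add(X, X), Add(X, X))) = Mul(3, Mul(Mul(2, X), Mul(2, X))) = Mul(3, Mul(4, Pow(X, 2))) = Mul(12, Pow(X, 2)))
Function('Y')(w) = -744 (Function('Y')(w) = Add(-199, -545) = -744)
Mul(Add(Function('Y')(-2225), Mul(W, Add(907, Function('u')(7)))), Add(1598862, Function('q')(1796))) = Mul(Add(-744, Mul(-980, Add(907, Add(-8, Mul(Rational(1, 9), 7))))), Add(1598862, Mul(12, Pow(1796, 2)))) = Mul(Add(-744, Mul(-980, Add(907, Add(-8, Rational(7, 9))))), Add(1598862, Mul(12, 3225616))) = Mul(Add(-744, Mul(-980, Add(907, Rational(-65, 9)))), Add(1598862, 38707392)) = Mul(Add(-744, Mul(-980, Rational(8098, 9))), 40306254) = Mul(Add(-744, Rational(-7936040, 9)), 40306254) = Mul(Rational(-7942736, 9), 40306254) = Rational(-106713978223648, 3)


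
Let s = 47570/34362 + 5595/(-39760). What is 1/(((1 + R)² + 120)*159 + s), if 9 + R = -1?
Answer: 136623312/4366514340989 ≈ 3.1289e-5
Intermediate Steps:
R = -10 (R = -9 - 1 = -10)
s = 169912781/136623312 (s = 47570*(1/34362) + 5595*(-1/39760) = 23785/17181 - 1119/7952 = 169912781/136623312 ≈ 1.2437)
1/(((1 + R)² + 120)*159 + s) = 1/(((1 - 10)² + 120)*159 + 169912781/136623312) = 1/(((-9)² + 120)*159 + 169912781/136623312) = 1/((81 + 120)*159 + 169912781/136623312) = 1/(201*159 + 169912781/136623312) = 1/(31959 + 169912781/136623312) = 1/(4366514340989/136623312) = 136623312/4366514340989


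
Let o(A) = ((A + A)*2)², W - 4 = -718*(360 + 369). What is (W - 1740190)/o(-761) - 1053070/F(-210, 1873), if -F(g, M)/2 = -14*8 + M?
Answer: 609356674759/2039664162 ≈ 298.75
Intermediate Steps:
W = -523418 (W = 4 - 718*(360 + 369) = 4 - 718*729 = 4 - 523422 = -523418)
F(g, M) = 224 - 2*M (F(g, M) = -2*(-14*8 + M) = -2*(-112 + M) = 224 - 2*M)
o(A) = 16*A² (o(A) = ((2*A)*2)² = (4*A)² = 16*A²)
(W - 1740190)/o(-761) - 1053070/F(-210, 1873) = (-523418 - 1740190)/((16*(-761)²)) - 1053070/(224 - 2*1873) = -2263608/(16*579121) - 1053070/(224 - 3746) = -2263608/9265936 - 1053070/(-3522) = -2263608*1/9265936 - 1053070*(-1/3522) = -282951/1158242 + 526535/1761 = 609356674759/2039664162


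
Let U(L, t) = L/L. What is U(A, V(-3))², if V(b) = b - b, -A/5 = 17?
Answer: 1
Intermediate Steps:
A = -85 (A = -5*17 = -85)
V(b) = 0
U(L, t) = 1
U(A, V(-3))² = 1² = 1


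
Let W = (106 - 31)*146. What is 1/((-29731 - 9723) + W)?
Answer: -1/28504 ≈ -3.5083e-5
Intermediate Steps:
W = 10950 (W = 75*146 = 10950)
1/((-29731 - 9723) + W) = 1/((-29731 - 9723) + 10950) = 1/(-39454 + 10950) = 1/(-28504) = -1/28504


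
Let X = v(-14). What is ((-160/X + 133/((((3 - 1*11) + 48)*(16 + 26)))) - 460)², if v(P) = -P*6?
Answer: 601969601689/2822400 ≈ 2.1328e+5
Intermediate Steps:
v(P) = -6*P
X = 84 (X = -6*(-14) = 84)
((-160/X + 133/((((3 - 1*11) + 48)*(16 + 26)))) - 460)² = ((-160/84 + 133/((((3 - 1*11) + 48)*(16 + 26)))) - 460)² = ((-160*1/84 + 133/((((3 - 11) + 48)*42))) - 460)² = ((-40/21 + 133/(((-8 + 48)*42))) - 460)² = ((-40/21 + 133/((40*42))) - 460)² = ((-40/21 + 133/1680) - 460)² = ((-40/21 + 133*(1/1680)) - 460)² = ((-40/21 + 19/240) - 460)² = (-3067/1680 - 460)² = (-775867/1680)² = 601969601689/2822400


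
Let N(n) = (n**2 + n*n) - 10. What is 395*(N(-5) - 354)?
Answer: -124030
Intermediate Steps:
N(n) = -10 + 2*n**2 (N(n) = (n**2 + n**2) - 10 = 2*n**2 - 10 = -10 + 2*n**2)
395*(N(-5) - 354) = 395*((-10 + 2*(-5)**2) - 354) = 395*((-10 + 2*25) - 354) = 395*((-10 + 50) - 354) = 395*(40 - 354) = 395*(-314) = -124030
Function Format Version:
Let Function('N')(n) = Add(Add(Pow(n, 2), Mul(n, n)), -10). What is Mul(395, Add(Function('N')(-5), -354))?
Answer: -124030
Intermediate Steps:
Function('N')(n) = Add(-10, Mul(2, Pow(n, 2))) (Function('N')(n) = Add(Add(Pow(n, 2), Pow(n, 2)), -10) = Add(Mul(2, Pow(n, 2)), -10) = Add(-10, Mul(2, Pow(n, 2))))
Mul(395, Add(Function('N')(-5), -354)) = Mul(395, Add(Add(-10, Mul(2, Pow(-5, 2))), -354)) = Mul(395, Add(Add(-10, Mul(2, 25)), -354)) = Mul(395, Add(Add(-10, 50), -354)) = Mul(395, Add(40, -354)) = Mul(395, -314) = -124030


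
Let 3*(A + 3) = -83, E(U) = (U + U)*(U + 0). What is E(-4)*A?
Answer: -2944/3 ≈ -981.33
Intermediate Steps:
E(U) = 2*U**2 (E(U) = (2*U)*U = 2*U**2)
A = -92/3 (A = -3 + (1/3)*(-83) = -3 - 83/3 = -92/3 ≈ -30.667)
E(-4)*A = (2*(-4)**2)*(-92/3) = (2*16)*(-92/3) = 32*(-92/3) = -2944/3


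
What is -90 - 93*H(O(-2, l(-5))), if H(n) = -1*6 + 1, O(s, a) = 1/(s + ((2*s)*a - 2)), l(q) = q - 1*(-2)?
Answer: 375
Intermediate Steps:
l(q) = 2 + q (l(q) = q + 2 = 2 + q)
O(s, a) = 1/(-2 + s + 2*a*s) (O(s, a) = 1/(s + (2*a*s - 2)) = 1/(s + (-2 + 2*a*s)) = 1/(-2 + s + 2*a*s))
H(n) = -5 (H(n) = -6 + 1 = -5)
-90 - 93*H(O(-2, l(-5))) = -90 - 93*(-5) = -90 + 465 = 375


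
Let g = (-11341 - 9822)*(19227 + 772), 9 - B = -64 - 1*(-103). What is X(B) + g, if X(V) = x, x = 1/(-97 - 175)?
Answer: -115120963665/272 ≈ -4.2324e+8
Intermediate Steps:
B = -30 (B = 9 - (-64 - 1*(-103)) = 9 - (-64 + 103) = 9 - 1*39 = 9 - 39 = -30)
x = -1/272 (x = 1/(-272) = -1/272 ≈ -0.0036765)
X(V) = -1/272
g = -423238837 (g = -21163*19999 = -423238837)
X(B) + g = -1/272 - 423238837 = -115120963665/272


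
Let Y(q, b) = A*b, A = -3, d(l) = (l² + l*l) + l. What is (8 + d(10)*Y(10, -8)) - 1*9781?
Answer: -4733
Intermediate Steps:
d(l) = l + 2*l² (d(l) = (l² + l²) + l = 2*l² + l = l + 2*l²)
Y(q, b) = -3*b
(8 + d(10)*Y(10, -8)) - 1*9781 = (8 + (10*(1 + 2*10))*(-3*(-8))) - 1*9781 = (8 + (10*(1 + 20))*24) - 9781 = (8 + (10*21)*24) - 9781 = (8 + 210*24) - 9781 = (8 + 5040) - 9781 = 5048 - 9781 = -4733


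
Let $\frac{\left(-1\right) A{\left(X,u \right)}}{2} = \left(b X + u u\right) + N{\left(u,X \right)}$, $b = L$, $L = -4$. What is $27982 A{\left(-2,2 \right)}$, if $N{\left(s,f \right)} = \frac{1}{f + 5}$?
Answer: $- \frac{2070668}{3} \approx -6.9022 \cdot 10^{5}$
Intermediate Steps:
$N{\left(s,f \right)} = \frac{1}{5 + f}$
$b = -4$
$A{\left(X,u \right)} = - 2 u^{2} - \frac{2}{5 + X} + 8 X$ ($A{\left(X,u \right)} = - 2 \left(\left(- 4 X + u u\right) + \frac{1}{5 + X}\right) = - 2 \left(\left(- 4 X + u^{2}\right) + \frac{1}{5 + X}\right) = - 2 \left(\left(u^{2} - 4 X\right) + \frac{1}{5 + X}\right) = - 2 \left(u^{2} + \frac{1}{5 + X} - 4 X\right) = - 2 u^{2} - \frac{2}{5 + X} + 8 X$)
$27982 A{\left(-2,2 \right)} = 27982 \frac{2 \left(-1 + \left(5 - 2\right) \left(- 2^{2} + 4 \left(-2\right)\right)\right)}{5 - 2} = 27982 \frac{2 \left(-1 + 3 \left(\left(-1\right) 4 - 8\right)\right)}{3} = 27982 \cdot 2 \cdot \frac{1}{3} \left(-1 + 3 \left(-4 - 8\right)\right) = 27982 \cdot 2 \cdot \frac{1}{3} \left(-1 + 3 \left(-12\right)\right) = 27982 \cdot 2 \cdot \frac{1}{3} \left(-1 - 36\right) = 27982 \cdot 2 \cdot \frac{1}{3} \left(-37\right) = 27982 \left(- \frac{74}{3}\right) = - \frac{2070668}{3}$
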